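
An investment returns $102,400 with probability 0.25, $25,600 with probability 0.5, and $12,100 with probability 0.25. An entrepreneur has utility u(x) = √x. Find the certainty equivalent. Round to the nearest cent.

E[u] = 0.25·√102400 + 0.5·√25600 + 0.25·√12100 = 0.25·320 + 0.5·160 + 0.25·110 = 187.5
CE = (187.5)² = 35156.25

$35,156.25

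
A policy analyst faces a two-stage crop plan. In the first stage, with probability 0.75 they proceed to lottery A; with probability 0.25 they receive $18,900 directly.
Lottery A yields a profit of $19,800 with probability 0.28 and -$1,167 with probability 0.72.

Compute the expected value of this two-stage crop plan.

EV(A) = 0.28 × 19800 + 0.72 × (-1167) = 5544 − 840.24 = 4703.76
Branch B: 18900 (certain)
Overall = 0.75 × 4703.76 + 0.25 × 18900 = 3527.82 + 4725 = 8252.82

$8,252.82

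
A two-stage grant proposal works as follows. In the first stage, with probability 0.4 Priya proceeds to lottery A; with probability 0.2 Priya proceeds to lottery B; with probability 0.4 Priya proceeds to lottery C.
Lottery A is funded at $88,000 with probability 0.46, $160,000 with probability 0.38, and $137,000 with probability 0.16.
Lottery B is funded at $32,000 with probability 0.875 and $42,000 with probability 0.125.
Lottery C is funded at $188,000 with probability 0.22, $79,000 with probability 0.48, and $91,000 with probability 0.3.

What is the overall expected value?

$98,562

EV(A) = 0.46 × 88000 + 0.38 × 160000 + 0.16 × 137000 = 40480 + 60800 + 21920 = 123200
EV(B) = 0.875 × 32000 + 0.125 × 42000 = 28000 + 5250 = 33250
EV(C) = 0.22 × 188000 + 0.48 × 79000 + 0.3 × 91000 = 41360 + 37920 + 27300 = 106580
Overall = 0.4 × 123200 + 0.2 × 33250 + 0.4 × 106580 = 49280 + 6650 + 42632 = 98562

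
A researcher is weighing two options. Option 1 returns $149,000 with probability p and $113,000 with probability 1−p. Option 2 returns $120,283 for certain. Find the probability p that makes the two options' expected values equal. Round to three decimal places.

p = 0.202

p·149000 + (1−p)·113000 = 120283
36000p + 113000 = 120283
p = (120283 − 113000) / 36000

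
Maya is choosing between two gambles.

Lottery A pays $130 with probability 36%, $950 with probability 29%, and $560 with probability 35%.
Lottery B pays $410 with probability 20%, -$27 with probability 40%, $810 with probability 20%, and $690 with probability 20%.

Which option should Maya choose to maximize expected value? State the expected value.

Lottery A ($518.30)

Lottery A = 0.36 × 130 + 0.29 × 950 + 0.35 × 560 = 46.8 + 275.5 + 196 = 518.3
Lottery B = 0.2 × 410 + 0.4 × (-27) + 0.2 × 810 + 0.2 × 690 = 82 − 10.8 + 162 + 138 = 371.2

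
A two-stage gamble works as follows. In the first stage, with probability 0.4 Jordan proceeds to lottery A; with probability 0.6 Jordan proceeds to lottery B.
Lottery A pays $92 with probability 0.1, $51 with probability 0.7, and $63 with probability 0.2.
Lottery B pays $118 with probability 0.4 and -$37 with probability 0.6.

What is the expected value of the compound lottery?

$38

EV(A) = 0.1 × 92 + 0.7 × 51 + 0.2 × 63 = 9.2 + 35.7 + 12.6 = 57.5
EV(B) = 0.4 × 118 + 0.6 × (-37) = 47.2 − 22.2 = 25
Overall = 0.4 × 57.5 + 0.6 × 25 = 23 + 15 = 38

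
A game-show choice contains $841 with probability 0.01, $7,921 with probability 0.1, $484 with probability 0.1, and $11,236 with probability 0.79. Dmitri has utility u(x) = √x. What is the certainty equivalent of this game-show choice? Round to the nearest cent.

E[u] = 0.01·√841 + 0.1·√7921 + 0.1·√484 + 0.79·√11236 = 0.01·29 + 0.1·89 + 0.1·22 + 0.79·106 = 95.13
CE = (95.13)² = 9049.7169

$9,049.72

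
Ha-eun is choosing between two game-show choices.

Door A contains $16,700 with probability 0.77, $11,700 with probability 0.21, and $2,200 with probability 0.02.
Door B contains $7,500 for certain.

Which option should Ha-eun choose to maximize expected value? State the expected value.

Door A = 0.77 × 16700 + 0.21 × 11700 + 0.02 × 2200 = 12859 + 2457 + 44 = 15360
Door B: 7500 (certain)

Door A ($15,360)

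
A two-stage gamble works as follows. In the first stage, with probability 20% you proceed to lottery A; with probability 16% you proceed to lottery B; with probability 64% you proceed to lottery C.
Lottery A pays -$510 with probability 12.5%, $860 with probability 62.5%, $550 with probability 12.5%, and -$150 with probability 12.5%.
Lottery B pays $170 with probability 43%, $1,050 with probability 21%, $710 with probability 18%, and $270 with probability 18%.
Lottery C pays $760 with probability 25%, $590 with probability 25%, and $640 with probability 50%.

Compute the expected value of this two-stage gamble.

$600.75

EV(A) = 0.125 × (-510) + 0.625 × 860 + 0.125 × 550 + 0.125 × (-150) = -63.75 + 537.5 + 68.75 − 18.75 = 523.75
EV(B) = 0.43 × 170 + 0.21 × 1050 + 0.18 × 710 + 0.18 × 270 = 73.1 + 220.5 + 127.8 + 48.6 = 470
EV(C) = 0.25 × 760 + 0.25 × 590 + 0.5 × 640 = 190 + 147.5 + 320 = 657.5
Overall = 0.2 × 523.75 + 0.16 × 470 + 0.64 × 657.5 = 104.75 + 75.2 + 420.8 = 600.75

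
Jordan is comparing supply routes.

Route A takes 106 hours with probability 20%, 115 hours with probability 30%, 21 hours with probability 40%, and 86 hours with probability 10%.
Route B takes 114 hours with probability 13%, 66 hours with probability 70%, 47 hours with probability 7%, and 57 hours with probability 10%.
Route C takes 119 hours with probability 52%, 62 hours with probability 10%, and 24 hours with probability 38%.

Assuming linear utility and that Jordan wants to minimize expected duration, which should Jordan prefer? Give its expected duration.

Route B (70.01 hours)

Route A = 0.2 × 106 + 0.3 × 115 + 0.4 × 21 + 0.1 × 86 = 21.2 + 34.5 + 8.4 + 8.6 = 72.7
Route B = 0.13 × 114 + 0.7 × 66 + 0.07 × 47 + 0.1 × 57 = 14.82 + 46.2 + 3.29 + 5.7 = 70.01
Route C = 0.52 × 119 + 0.1 × 62 + 0.38 × 24 = 61.88 + 6.2 + 9.12 = 77.2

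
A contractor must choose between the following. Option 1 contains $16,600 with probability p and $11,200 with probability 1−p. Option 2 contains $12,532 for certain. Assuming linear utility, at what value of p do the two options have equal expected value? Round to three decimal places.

p = 0.247

p·16600 + (1−p)·11200 = 12532
5400p + 11200 = 12532
p = (12532 − 11200) / 5400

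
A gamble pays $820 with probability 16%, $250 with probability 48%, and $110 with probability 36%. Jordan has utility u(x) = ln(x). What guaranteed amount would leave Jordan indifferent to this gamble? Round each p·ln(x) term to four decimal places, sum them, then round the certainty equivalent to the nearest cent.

$224.98

E[u] = 0.16·ln(820) + 0.48·ln(250) + 0.36·ln(110) = 1.0735 + 2.6503 + 1.6922 = 5.4160
CE = e^5.4160 ≈ 224.98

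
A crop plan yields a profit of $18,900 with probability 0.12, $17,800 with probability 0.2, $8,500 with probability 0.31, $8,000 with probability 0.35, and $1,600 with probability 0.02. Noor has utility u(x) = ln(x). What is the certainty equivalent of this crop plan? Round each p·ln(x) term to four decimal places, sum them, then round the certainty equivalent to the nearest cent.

$10,269.15

E[u] = 0.12·ln(18900) + 0.2·ln(17800) + 0.31·ln(8500) + 0.35·ln(8000) + 0.02·ln(1600) = 1.1816 + 1.9574 + 2.8048 + 3.1455 + 0.1476 = 9.2369
CE = e^9.2369 ≈ 10269.15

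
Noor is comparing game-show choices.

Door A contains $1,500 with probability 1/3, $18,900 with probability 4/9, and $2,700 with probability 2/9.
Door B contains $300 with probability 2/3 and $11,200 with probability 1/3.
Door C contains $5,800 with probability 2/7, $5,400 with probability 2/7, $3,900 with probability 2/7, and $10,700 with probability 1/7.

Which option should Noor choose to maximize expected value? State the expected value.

Door A = 1/3 × 1500 + 4/9 × 18900 + 2/9 × 2700 = 500 + 8400 + 600 = 9500
Door B = 2/3 × 300 + 1/3 × 11200 = 200 + 3733.3333 = 3933.3333
Door C = 2/7 × 5800 + 2/7 × 5400 + 2/7 × 3900 + 1/7 × 10700 = 1657.1429 + 1542.8571 + 1114.2857 + 1528.5714 = 5842.8571

Door A ($9,500)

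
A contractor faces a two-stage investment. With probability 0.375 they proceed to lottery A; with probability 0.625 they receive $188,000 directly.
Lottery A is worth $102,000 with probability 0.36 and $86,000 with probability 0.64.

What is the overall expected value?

EV(A) = 0.36 × 102000 + 0.64 × 86000 = 36720 + 55040 = 91760
Branch B: 188000 (certain)
Overall = 0.375 × 91760 + 0.625 × 188000 = 34410 + 117500 = 151910

$151,910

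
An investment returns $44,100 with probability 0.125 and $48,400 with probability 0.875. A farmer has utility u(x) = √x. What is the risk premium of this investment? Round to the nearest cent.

E[u] = 0.125·√44100 + 0.875·√48400 = 0.125·210 + 0.875·220 = 218.75
CE = (218.75)² = 47851.5625
Risk premium = EV − CE = 47862.5 − 47851.5625 = 10.9375

$10.94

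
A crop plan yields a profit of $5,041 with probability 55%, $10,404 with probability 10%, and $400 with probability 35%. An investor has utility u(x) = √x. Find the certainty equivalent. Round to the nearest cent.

E[u] = 0.55·√5041 + 0.1·√10404 + 0.35·√400 = 0.55·71 + 0.1·102 + 0.35·20 = 56.25
CE = (56.25)² = 3164.0625

$3,164.06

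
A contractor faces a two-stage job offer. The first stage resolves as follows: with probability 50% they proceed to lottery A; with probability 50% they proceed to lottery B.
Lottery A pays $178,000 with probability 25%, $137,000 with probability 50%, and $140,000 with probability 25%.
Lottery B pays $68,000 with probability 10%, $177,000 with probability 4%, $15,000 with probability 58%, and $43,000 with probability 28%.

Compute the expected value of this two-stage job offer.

EV(A) = 0.25 × 178000 + 0.5 × 137000 + 0.25 × 140000 = 44500 + 68500 + 35000 = 148000
EV(B) = 0.1 × 68000 + 0.04 × 177000 + 0.58 × 15000 + 0.28 × 43000 = 6800 + 7080 + 8700 + 12040 = 34620
Overall = 0.5 × 148000 + 0.5 × 34620 = 74000 + 17310 = 91310

$91,310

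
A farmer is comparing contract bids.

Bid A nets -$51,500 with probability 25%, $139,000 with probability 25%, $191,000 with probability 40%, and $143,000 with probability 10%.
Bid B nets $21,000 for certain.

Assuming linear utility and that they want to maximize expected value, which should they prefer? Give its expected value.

Bid A ($112,575)

Bid A = 0.25 × (-51500) + 0.25 × 139000 + 0.4 × 191000 + 0.1 × 143000 = -12875 + 34750 + 76400 + 14300 = 112575
Bid B: 21000 (certain)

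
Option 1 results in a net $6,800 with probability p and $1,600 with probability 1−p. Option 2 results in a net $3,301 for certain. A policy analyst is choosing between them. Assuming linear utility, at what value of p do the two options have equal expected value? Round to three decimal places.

p = 0.327

p·6800 + (1−p)·1600 = 3301
5200p + 1600 = 3301
p = (3301 − 1600) / 5200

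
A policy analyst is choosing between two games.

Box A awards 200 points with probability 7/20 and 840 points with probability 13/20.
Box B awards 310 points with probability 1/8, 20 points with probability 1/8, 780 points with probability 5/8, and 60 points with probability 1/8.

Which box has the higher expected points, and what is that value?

Box A (616 points)

Box A = 7/20 × 200 + 13/20 × 840 = 70 + 546 = 616
Box B = 1/8 × 310 + 1/8 × 20 + 5/8 × 780 + 1/8 × 60 = 38.75 + 2.5 + 487.5 + 7.5 = 536.25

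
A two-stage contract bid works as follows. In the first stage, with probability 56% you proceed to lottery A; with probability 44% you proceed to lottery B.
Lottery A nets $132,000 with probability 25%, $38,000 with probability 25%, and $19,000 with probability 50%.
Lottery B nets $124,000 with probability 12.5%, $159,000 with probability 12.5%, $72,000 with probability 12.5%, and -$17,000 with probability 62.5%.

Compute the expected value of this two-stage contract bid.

EV(A) = 0.25 × 132000 + 0.25 × 38000 + 0.5 × 19000 = 33000 + 9500 + 9500 = 52000
EV(B) = 0.125 × 124000 + 0.125 × 159000 + 0.125 × 72000 + 0.625 × (-17000) = 15500 + 19875 + 9000 − 10625 = 33750
Overall = 0.56 × 52000 + 0.44 × 33750 = 29120 + 14850 = 43970

$43,970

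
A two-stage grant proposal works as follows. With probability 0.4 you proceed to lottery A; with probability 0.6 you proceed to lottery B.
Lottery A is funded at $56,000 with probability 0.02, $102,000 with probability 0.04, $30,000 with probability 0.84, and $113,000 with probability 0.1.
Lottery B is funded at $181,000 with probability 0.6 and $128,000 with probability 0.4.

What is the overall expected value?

EV(A) = 0.02 × 56000 + 0.04 × 102000 + 0.84 × 30000 + 0.1 × 113000 = 1120 + 4080 + 25200 + 11300 = 41700
EV(B) = 0.6 × 181000 + 0.4 × 128000 = 108600 + 51200 = 159800
Overall = 0.4 × 41700 + 0.6 × 159800 = 16680 + 95880 = 112560

$112,560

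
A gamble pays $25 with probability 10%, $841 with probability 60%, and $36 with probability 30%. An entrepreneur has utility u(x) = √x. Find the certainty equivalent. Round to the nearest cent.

E[u] = 0.1·√25 + 0.6·√841 + 0.3·√36 = 0.1·5 + 0.6·29 + 0.3·6 = 19.7
CE = (19.7)² = 388.09

$388.09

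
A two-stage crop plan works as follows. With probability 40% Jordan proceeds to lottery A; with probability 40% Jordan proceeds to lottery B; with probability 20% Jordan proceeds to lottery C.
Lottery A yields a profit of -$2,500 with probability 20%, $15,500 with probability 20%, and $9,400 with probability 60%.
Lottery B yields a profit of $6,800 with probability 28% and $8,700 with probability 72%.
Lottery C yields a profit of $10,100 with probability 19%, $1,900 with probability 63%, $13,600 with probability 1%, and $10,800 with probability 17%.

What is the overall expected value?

EV(A) = 0.2 × (-2500) + 0.2 × 15500 + 0.6 × 9400 = -500 + 3100 + 5640 = 8240
EV(B) = 0.28 × 6800 + 0.72 × 8700 = 1904 + 6264 = 8168
EV(C) = 0.19 × 10100 + 0.63 × 1900 + 0.01 × 13600 + 0.17 × 10800 = 1919 + 1197 + 136 + 1836 = 5088
Overall = 0.4 × 8240 + 0.4 × 8168 + 0.2 × 5088 = 3296 + 3267.2 + 1017.6 = 7580.8

$7,580.80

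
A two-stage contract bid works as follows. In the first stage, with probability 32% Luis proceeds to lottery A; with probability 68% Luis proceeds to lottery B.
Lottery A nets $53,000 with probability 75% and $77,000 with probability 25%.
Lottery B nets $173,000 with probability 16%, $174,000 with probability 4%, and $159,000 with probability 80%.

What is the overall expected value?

EV(A) = 0.75 × 53000 + 0.25 × 77000 = 39750 + 19250 = 59000
EV(B) = 0.16 × 173000 + 0.04 × 174000 + 0.8 × 159000 = 27680 + 6960 + 127200 = 161840
Overall = 0.32 × 59000 + 0.68 × 161840 = 18880 + 110051.2 = 128931.2

$128,931.20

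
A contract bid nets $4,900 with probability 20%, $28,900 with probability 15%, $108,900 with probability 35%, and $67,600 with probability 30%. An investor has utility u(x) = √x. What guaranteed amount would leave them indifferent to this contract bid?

E[u] = 0.2·√4900 + 0.15·√28900 + 0.35·√108900 + 0.3·√67600 = 0.2·70 + 0.15·170 + 0.35·330 + 0.3·260 = 233
CE = (233)² = 54289

$54,289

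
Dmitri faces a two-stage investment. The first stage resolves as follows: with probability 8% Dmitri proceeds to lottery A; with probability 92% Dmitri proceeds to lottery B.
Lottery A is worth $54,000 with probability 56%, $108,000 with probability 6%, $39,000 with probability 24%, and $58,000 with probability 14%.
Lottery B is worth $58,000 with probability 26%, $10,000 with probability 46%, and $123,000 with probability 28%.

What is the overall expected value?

EV(A) = 0.56 × 54000 + 0.06 × 108000 + 0.24 × 39000 + 0.14 × 58000 = 30240 + 6480 + 9360 + 8120 = 54200
EV(B) = 0.26 × 58000 + 0.46 × 10000 + 0.28 × 123000 = 15080 + 4600 + 34440 = 54120
Overall = 0.08 × 54200 + 0.92 × 54120 = 4336 + 49790.4 = 54126.4

$54,126.40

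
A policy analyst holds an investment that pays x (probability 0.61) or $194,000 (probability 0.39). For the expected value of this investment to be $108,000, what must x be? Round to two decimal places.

x = $53,016.39

0.61·x + 0.39·194000 = 108000
0.61·x = 108000 − 75660 = 32340
x = 32340 / 0.61 = 53016.3934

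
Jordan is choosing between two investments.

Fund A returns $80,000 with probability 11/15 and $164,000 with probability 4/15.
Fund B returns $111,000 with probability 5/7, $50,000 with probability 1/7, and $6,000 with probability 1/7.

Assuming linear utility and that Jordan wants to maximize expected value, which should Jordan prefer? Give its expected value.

Fund A ($102,400)

Fund A = 11/15 × 80000 + 4/15 × 164000 = 58666.6667 + 43733.3333 = 102400
Fund B = 5/7 × 111000 + 1/7 × 50000 + 1/7 × 6000 = 79285.7143 + 7142.8571 + 857.1429 = 87285.7143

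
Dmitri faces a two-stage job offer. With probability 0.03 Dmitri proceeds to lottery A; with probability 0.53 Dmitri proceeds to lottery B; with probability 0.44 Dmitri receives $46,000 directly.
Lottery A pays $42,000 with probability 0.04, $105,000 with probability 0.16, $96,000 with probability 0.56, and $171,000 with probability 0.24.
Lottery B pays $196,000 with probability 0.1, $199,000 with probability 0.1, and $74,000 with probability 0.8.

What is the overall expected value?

EV(A) = 0.04 × 42000 + 0.16 × 105000 + 0.56 × 96000 + 0.24 × 171000 = 1680 + 16800 + 53760 + 41040 = 113280
EV(B) = 0.1 × 196000 + 0.1 × 199000 + 0.8 × 74000 = 19600 + 19900 + 59200 = 98700
Branch C: 46000 (certain)
Overall = 0.03 × 113280 + 0.53 × 98700 + 0.44 × 46000 = 3398.4 + 52311 + 20240 = 75949.4

$75,949.40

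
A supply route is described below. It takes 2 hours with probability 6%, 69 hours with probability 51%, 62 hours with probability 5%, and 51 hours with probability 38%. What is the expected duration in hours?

57.79 hours

EV = 0.06 × 2 + 0.51 × 69 + 0.05 × 62 + 0.38 × 51 = 0.12 + 35.19 + 3.1 + 19.38 = 57.79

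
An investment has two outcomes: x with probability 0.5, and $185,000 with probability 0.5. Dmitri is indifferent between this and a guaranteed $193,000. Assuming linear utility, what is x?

0.5·x + 0.5·185000 = 193000
0.5·x = 193000 − 92500 = 100500
x = 100500 / 0.5 = 201000

x = $201,000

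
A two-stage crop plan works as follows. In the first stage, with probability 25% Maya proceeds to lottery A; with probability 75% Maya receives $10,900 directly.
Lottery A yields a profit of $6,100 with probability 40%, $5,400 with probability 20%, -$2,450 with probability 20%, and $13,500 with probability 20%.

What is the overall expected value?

EV(A) = 0.4 × 6100 + 0.2 × 5400 + 0.2 × (-2450) + 0.2 × 13500 = 2440 + 1080 − 490 + 2700 = 5730
Branch B: 10900 (certain)
Overall = 0.25 × 5730 + 0.75 × 10900 = 1432.5 + 8175 = 9607.5

$9,607.50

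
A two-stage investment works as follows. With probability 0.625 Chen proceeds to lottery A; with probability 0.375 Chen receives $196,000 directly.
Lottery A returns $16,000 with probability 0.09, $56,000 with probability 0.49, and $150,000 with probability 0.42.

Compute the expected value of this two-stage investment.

EV(A) = 0.09 × 16000 + 0.49 × 56000 + 0.42 × 150000 = 1440 + 27440 + 63000 = 91880
Branch B: 196000 (certain)
Overall = 0.625 × 91880 + 0.375 × 196000 = 57425 + 73500 = 130925

$130,925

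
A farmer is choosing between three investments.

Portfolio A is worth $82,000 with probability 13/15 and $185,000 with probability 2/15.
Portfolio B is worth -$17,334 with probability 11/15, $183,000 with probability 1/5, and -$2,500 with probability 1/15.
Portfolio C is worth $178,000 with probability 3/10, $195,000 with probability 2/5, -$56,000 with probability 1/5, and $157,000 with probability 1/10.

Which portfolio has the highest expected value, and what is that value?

Portfolio A = 13/15 × 82000 + 2/15 × 185000 = 71066.6667 + 24666.6667 = 95733.3333
Portfolio B = 11/15 × (-17334) + 1/5 × 183000 + 1/15 × (-2500) = -12711.6 + 36600 − 166.6667 = 23721.7333
Portfolio C = 3/10 × 178000 + 2/5 × 195000 + 1/5 × (-56000) + 1/10 × 157000 = 53400 + 78000 − 11200 + 15700 = 135900

Portfolio C ($135,900)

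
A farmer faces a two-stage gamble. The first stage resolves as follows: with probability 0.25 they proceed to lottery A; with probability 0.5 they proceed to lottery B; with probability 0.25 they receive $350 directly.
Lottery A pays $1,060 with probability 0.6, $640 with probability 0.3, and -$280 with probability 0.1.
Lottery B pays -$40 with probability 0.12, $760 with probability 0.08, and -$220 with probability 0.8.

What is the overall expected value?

EV(A) = 0.6 × 1060 + 0.3 × 640 + 0.1 × (-280) = 636 + 192 − 28 = 800
EV(B) = 0.12 × (-40) + 0.08 × 760 + 0.8 × (-220) = -4.8 + 60.8 − 176 = -120
Branch C: 350 (certain)
Overall = 0.25 × 800 + 0.5 × (-120) + 0.25 × 350 = 200 − 60 + 87.5 = 227.5

$227.50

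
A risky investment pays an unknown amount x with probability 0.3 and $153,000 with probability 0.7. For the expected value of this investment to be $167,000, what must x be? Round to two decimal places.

x = $199,666.67

0.3·x + 0.7·153000 = 167000
0.3·x = 167000 − 107100 = 59900
x = 59900 / 0.3 = 199666.6667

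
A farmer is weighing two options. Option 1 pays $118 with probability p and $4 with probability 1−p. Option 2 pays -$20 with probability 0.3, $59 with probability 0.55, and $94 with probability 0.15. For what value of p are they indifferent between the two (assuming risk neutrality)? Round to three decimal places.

p = 0.321

EV(Option 2) = 0.3 × (-20) + 0.55 × 59 + 0.15 × 94 = -6 + 32.45 + 14.1 = 40.55
p·118 + (1−p)·4 = 40.55
114p + 4 = 40.55
p = (40.55 − 4) / 114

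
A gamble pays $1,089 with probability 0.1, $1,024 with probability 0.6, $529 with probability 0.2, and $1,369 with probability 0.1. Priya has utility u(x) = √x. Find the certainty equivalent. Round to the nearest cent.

E[u] = 0.1·√1089 + 0.6·√1024 + 0.2·√529 + 0.1·√1369 = 0.1·33 + 0.6·32 + 0.2·23 + 0.1·37 = 30.8
CE = (30.8)² = 948.64

$948.64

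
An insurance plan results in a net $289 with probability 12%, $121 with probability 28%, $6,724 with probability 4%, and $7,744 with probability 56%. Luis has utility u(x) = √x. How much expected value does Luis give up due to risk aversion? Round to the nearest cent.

E[u] = 0.12·√289 + 0.28·√121 + 0.04·√6724 + 0.56·√7744 = 0.12·17 + 0.28·11 + 0.04·82 + 0.56·88 = 57.68
CE = (57.68)² = 3326.9824
Risk premium = EV − CE = 4674.16 − 3326.9824 = 1347.1776

$1,347.18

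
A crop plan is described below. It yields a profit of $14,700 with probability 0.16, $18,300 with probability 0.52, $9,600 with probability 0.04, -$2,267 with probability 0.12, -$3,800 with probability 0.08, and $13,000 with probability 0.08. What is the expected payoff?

$12,715.96

EV = 0.16 × 14700 + 0.52 × 18300 + 0.04 × 9600 + 0.12 × (-2267) + 0.08 × (-3800) + 0.08 × 13000 = 2352 + 9516 + 384 − 272.04 − 304 + 1040 = 12715.96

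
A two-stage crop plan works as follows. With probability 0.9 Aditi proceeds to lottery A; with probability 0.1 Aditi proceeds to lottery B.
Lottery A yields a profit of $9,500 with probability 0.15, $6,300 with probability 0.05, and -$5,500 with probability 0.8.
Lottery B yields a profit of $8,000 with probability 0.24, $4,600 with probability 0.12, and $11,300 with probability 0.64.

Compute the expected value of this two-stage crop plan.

-$1,423.60

EV(A) = 0.15 × 9500 + 0.05 × 6300 + 0.8 × (-5500) = 1425 + 315 − 4400 = -2660
EV(B) = 0.24 × 8000 + 0.12 × 4600 + 0.64 × 11300 = 1920 + 552 + 7232 = 9704
Overall = 0.9 × (-2660) + 0.1 × 9704 = -2394 + 970.4 = -1423.6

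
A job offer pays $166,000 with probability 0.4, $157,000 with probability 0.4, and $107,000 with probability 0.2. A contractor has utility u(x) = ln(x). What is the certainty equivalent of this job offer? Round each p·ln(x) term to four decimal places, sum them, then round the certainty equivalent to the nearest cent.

E[u] = 0.4·ln(166000) + 0.4·ln(157000) + 0.2·ln(107000) = 4.8079 + 4.7856 + 2.3161 = 11.9096
CE = e^11.9096 ≈ 148687.19

$148,687.19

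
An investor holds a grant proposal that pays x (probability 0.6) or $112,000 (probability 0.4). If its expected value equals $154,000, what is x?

0.6·x + 0.4·112000 = 154000
0.6·x = 154000 − 44800 = 109200
x = 109200 / 0.6 = 182000

x = $182,000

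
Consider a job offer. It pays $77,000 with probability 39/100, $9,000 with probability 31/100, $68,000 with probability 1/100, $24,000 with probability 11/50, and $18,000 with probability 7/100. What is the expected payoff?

$40,040

EV = 39/100 × 77000 + 31/100 × 9000 + 1/100 × 68000 + 11/50 × 24000 + 7/100 × 18000 = 30030 + 2790 + 680 + 5280 + 1260 = 40040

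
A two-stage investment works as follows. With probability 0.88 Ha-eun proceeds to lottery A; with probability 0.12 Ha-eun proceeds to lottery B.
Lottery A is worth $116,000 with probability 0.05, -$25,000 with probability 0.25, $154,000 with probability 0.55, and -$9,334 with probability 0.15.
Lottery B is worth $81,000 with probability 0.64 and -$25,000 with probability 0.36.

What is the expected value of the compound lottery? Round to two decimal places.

$78,048.71

EV(A) = 0.05 × 116000 + 0.25 × (-25000) + 0.55 × 154000 + 0.15 × (-9334) = 5800 − 6250 + 84700 − 1400.1 = 82849.9
EV(B) = 0.64 × 81000 + 0.36 × (-25000) = 51840 − 9000 = 42840
Overall = 0.88 × 82849.9 + 0.12 × 42840 = 72907.912 + 5140.8 = 78048.712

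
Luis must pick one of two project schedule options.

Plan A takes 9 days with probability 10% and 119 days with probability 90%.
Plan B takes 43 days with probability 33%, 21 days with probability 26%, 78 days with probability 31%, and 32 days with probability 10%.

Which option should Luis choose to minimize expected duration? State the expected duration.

Plan A = 0.1 × 9 + 0.9 × 119 = 0.9 + 107.1 = 108
Plan B = 0.33 × 43 + 0.26 × 21 + 0.31 × 78 + 0.1 × 32 = 14.19 + 5.46 + 24.18 + 3.2 = 47.03

Plan B (47.03 days)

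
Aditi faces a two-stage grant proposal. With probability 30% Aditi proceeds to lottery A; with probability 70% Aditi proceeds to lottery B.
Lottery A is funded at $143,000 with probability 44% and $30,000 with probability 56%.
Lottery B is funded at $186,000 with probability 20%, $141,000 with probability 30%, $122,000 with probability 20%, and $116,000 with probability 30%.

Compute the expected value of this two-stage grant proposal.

$121,006

EV(A) = 0.44 × 143000 + 0.56 × 30000 = 62920 + 16800 = 79720
EV(B) = 0.2 × 186000 + 0.3 × 141000 + 0.2 × 122000 + 0.3 × 116000 = 37200 + 42300 + 24400 + 34800 = 138700
Overall = 0.3 × 79720 + 0.7 × 138700 = 23916 + 97090 = 121006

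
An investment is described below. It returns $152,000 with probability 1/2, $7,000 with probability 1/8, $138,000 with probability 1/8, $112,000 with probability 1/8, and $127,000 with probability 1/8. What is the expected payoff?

EV = 1/2 × 152000 + 1/8 × 7000 + 1/8 × 138000 + 1/8 × 112000 + 1/8 × 127000 = 76000 + 875 + 17250 + 14000 + 15875 = 124000

$124,000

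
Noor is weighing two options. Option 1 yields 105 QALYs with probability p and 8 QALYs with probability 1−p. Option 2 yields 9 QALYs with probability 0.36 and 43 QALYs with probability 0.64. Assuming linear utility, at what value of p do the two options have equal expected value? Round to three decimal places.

p = 0.235

EV(Option 2) = 0.36 × 9 + 0.64 × 43 = 3.24 + 27.52 = 30.76
p·105 + (1−p)·8 = 30.76
97p + 8 = 30.76
p = (30.76 − 8) / 97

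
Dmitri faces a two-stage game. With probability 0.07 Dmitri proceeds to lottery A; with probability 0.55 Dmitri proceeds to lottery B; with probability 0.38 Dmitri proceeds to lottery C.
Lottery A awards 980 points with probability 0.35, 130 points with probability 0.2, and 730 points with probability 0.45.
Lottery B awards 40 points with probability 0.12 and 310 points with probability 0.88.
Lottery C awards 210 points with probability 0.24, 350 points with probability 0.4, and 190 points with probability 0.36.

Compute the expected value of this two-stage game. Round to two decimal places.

EV(A) = 0.35 × 980 + 0.2 × 130 + 0.45 × 730 = 343 + 26 + 328.5 = 697.5
EV(B) = 0.12 × 40 + 0.88 × 310 = 4.8 + 272.8 = 277.6
EV(C) = 0.24 × 210 + 0.4 × 350 + 0.36 × 190 = 50.4 + 140 + 68.4 = 258.8
Overall = 0.07 × 697.5 + 0.55 × 277.6 + 0.38 × 258.8 = 48.825 + 152.68 + 98.344 = 299.849

299.85 points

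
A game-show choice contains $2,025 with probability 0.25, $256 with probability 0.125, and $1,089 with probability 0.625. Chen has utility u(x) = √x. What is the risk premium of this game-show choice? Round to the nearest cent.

E[u] = 0.25·√2025 + 0.125·√256 + 0.625·√1089 = 0.25·45 + 0.125·16 + 0.625·33 = 33.875
CE = (33.875)² = 1147.515625
Risk premium = EV − CE = 1218.875 − 1147.515625 = 71.359375

$71.36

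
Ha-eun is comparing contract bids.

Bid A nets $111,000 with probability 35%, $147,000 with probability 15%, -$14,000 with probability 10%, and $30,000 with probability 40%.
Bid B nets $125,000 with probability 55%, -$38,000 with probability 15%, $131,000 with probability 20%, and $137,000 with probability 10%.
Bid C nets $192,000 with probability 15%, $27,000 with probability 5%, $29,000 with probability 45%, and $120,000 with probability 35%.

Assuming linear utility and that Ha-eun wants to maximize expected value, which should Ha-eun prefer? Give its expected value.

Bid B ($102,950)

Bid A = 0.35 × 111000 + 0.15 × 147000 + 0.1 × (-14000) + 0.4 × 30000 = 38850 + 22050 − 1400 + 12000 = 71500
Bid B = 0.55 × 125000 + 0.15 × (-38000) + 0.2 × 131000 + 0.1 × 137000 = 68750 − 5700 + 26200 + 13700 = 102950
Bid C = 0.15 × 192000 + 0.05 × 27000 + 0.45 × 29000 + 0.35 × 120000 = 28800 + 1350 + 13050 + 42000 = 85200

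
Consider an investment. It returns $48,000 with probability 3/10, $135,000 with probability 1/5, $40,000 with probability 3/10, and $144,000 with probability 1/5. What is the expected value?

$82,200

EV = 3/10 × 48000 + 1/5 × 135000 + 3/10 × 40000 + 1/5 × 144000 = 14400 + 27000 + 12000 + 28800 = 82200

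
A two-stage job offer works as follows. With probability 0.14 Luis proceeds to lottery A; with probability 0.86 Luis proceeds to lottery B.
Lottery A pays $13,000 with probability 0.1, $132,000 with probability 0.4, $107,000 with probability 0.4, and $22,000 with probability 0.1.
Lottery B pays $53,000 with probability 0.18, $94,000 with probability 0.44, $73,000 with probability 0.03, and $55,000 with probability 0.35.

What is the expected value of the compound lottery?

$76,086.40

EV(A) = 0.1 × 13000 + 0.4 × 132000 + 0.4 × 107000 + 0.1 × 22000 = 1300 + 52800 + 42800 + 2200 = 99100
EV(B) = 0.18 × 53000 + 0.44 × 94000 + 0.03 × 73000 + 0.35 × 55000 = 9540 + 41360 + 2190 + 19250 = 72340
Overall = 0.14 × 99100 + 0.86 × 72340 = 13874 + 62212.4 = 76086.4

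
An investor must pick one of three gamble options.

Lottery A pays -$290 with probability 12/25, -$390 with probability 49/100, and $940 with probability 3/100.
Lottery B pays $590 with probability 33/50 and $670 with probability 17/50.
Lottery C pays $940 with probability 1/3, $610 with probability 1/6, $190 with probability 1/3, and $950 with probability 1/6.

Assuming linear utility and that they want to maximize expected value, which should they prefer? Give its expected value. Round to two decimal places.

Lottery A = 12/25 × (-290) + 49/100 × (-390) + 3/100 × 940 = -139.2 − 191.1 + 28.2 = -302.1
Lottery B = 33/50 × 590 + 17/50 × 670 = 389.4 + 227.8 = 617.2
Lottery C = 1/3 × 940 + 1/6 × 610 + 1/3 × 190 + 1/6 × 950 = 313.3333 + 101.6667 + 63.3333 + 158.3333 = 636.6667

Lottery C ($636.67)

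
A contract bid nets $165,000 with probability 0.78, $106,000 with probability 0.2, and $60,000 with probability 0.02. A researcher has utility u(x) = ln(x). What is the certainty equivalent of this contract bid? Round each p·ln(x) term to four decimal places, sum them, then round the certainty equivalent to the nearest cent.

E[u] = 0.78·ln(165000) + 0.2·ln(106000) + 0.02·ln(60000) = 9.3707 + 2.3142 + 0.2200 = 11.9049
CE = e^11.9049 ≈ 147990.00

$147,990.00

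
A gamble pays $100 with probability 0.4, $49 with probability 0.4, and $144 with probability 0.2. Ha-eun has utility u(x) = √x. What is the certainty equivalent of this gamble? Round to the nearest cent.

$84.64

E[u] = 0.4·√100 + 0.4·√49 + 0.2·√144 = 0.4·10 + 0.4·7 + 0.2·12 = 9.2
CE = (9.2)² = 84.64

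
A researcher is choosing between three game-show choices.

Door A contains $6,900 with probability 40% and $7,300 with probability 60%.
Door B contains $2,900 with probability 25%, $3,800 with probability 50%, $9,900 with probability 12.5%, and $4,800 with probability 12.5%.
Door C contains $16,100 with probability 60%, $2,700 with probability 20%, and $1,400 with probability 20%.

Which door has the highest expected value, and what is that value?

Door C ($10,480)

Door A = 0.4 × 6900 + 0.6 × 7300 = 2760 + 4380 = 7140
Door B = 0.25 × 2900 + 0.5 × 3800 + 0.125 × 9900 + 0.125 × 4800 = 725 + 1900 + 1237.5 + 600 = 4462.5
Door C = 0.6 × 16100 + 0.2 × 2700 + 0.2 × 1400 = 9660 + 540 + 280 = 10480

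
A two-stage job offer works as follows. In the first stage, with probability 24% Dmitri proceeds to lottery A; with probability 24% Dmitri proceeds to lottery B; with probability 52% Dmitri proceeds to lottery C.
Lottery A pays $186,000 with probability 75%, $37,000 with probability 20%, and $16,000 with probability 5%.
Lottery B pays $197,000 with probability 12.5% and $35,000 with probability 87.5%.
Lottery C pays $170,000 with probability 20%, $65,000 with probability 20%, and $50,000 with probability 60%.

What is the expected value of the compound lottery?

$88,748

EV(A) = 0.75 × 186000 + 0.2 × 37000 + 0.05 × 16000 = 139500 + 7400 + 800 = 147700
EV(B) = 0.125 × 197000 + 0.875 × 35000 = 24625 + 30625 = 55250
EV(C) = 0.2 × 170000 + 0.2 × 65000 + 0.6 × 50000 = 34000 + 13000 + 30000 = 77000
Overall = 0.24 × 147700 + 0.24 × 55250 + 0.52 × 77000 = 35448 + 13260 + 40040 = 88748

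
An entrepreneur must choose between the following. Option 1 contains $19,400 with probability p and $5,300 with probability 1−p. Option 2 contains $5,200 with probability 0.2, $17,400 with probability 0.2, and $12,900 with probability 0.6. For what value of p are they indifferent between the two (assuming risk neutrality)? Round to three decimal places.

p = 0.494

EV(Option 2) = 0.2 × 5200 + 0.2 × 17400 + 0.6 × 12900 = 1040 + 3480 + 7740 = 12260
p·19400 + (1−p)·5300 = 12260
14100p + 5300 = 12260
p = (12260 − 5300) / 14100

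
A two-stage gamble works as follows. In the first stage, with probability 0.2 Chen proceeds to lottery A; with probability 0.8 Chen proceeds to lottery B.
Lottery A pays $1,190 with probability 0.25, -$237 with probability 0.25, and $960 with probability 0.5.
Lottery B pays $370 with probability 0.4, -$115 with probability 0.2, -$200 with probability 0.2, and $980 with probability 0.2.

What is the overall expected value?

$368.45

EV(A) = 0.25 × 1190 + 0.25 × (-237) + 0.5 × 960 = 297.5 − 59.25 + 480 = 718.25
EV(B) = 0.4 × 370 + 0.2 × (-115) + 0.2 × (-200) + 0.2 × 980 = 148 − 23 − 40 + 196 = 281
Overall = 0.2 × 718.25 + 0.8 × 281 = 143.65 + 224.8 = 368.45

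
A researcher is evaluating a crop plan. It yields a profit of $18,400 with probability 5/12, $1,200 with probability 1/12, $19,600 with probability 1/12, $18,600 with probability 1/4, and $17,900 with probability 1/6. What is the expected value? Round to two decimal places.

$17,033.33

EV = 5/12 × 18400 + 1/12 × 1200 + 1/12 × 19600 + 1/4 × 18600 + 1/6 × 17900 = 7666.6667 + 100 + 1633.3333 + 4650 + 2983.3333 = 17033.3333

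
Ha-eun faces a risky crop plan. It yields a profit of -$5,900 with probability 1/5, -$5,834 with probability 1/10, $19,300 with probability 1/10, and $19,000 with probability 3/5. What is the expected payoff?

$11,566.60

EV = 1/5 × (-5900) + 1/10 × (-5834) + 1/10 × 19300 + 3/5 × 19000 = -1180 − 583.4 + 1930 + 11400 = 11566.6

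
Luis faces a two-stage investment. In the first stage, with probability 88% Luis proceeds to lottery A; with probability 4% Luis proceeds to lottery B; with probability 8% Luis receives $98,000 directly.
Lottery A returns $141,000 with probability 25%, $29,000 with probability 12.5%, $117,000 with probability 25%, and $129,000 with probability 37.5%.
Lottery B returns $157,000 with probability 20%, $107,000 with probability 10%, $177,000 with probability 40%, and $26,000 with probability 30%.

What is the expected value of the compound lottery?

EV(A) = 0.25 × 141000 + 0.125 × 29000 + 0.25 × 117000 + 0.375 × 129000 = 35250 + 3625 + 29250 + 48375 = 116500
EV(B) = 0.2 × 157000 + 0.1 × 107000 + 0.4 × 177000 + 0.3 × 26000 = 31400 + 10700 + 70800 + 7800 = 120700
Branch C: 98000 (certain)
Overall = 0.88 × 116500 + 0.04 × 120700 + 0.08 × 98000 = 102520 + 4828 + 7840 = 115188

$115,188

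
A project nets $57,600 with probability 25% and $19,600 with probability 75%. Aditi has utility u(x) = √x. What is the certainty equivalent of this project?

$27,225

E[u] = 0.25·√57600 + 0.75·√19600 = 0.25·240 + 0.75·140 = 165
CE = (165)² = 27225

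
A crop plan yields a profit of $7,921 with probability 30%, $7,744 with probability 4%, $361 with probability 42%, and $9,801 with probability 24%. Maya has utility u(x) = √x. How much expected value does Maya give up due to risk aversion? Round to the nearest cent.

E[u] = 0.3·√7921 + 0.04·√7744 + 0.42·√361 + 0.24·√9801 = 0.3·89 + 0.04·88 + 0.42·19 + 0.24·99 = 61.96
CE = (61.96)² = 3839.0416
Risk premium = EV − CE = 5189.92 − 3839.0416 = 1350.8784

$1,350.88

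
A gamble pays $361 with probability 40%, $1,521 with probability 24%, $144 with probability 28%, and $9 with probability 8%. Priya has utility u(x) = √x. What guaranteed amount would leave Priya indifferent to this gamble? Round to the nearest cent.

$422.71

E[u] = 0.4·√361 + 0.24·√1521 + 0.28·√144 + 0.08·√9 = 0.4·19 + 0.24·39 + 0.28·12 + 0.08·3 = 20.56
CE = (20.56)² = 422.7136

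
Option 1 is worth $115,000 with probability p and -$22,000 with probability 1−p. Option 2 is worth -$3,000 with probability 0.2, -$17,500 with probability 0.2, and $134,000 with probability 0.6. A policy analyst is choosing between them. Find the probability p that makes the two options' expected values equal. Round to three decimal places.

p = 0.718

EV(Option 2) = 0.2 × (-3000) + 0.2 × (-17500) + 0.6 × 134000 = -600 − 3500 + 80400 = 76300
p·115000 + (1−p)·(-22000) = 76300
137000p − 22000 = 76300
p = (76300 + 22000) / 137000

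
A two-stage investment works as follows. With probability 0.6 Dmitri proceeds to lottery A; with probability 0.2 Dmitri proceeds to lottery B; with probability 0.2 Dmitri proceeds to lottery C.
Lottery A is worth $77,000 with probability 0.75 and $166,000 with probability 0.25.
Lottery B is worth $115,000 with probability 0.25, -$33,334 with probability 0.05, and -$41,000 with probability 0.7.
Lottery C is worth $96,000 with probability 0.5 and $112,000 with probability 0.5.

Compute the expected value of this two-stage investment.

EV(A) = 0.75 × 77000 + 0.25 × 166000 = 57750 + 41500 = 99250
EV(B) = 0.25 × 115000 + 0.05 × (-33334) + 0.7 × (-41000) = 28750 − 1666.7 − 28700 = -1616.7
EV(C) = 0.5 × 96000 + 0.5 × 112000 = 48000 + 56000 = 104000
Overall = 0.6 × 99250 + 0.2 × (-1616.7) + 0.2 × 104000 = 59550 − 323.34 + 20800 = 80026.66

$80,026.66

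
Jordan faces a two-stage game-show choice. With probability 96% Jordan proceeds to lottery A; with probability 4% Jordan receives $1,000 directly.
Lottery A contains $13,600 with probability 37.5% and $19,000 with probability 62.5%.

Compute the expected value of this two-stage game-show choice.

EV(A) = 0.375 × 13600 + 0.625 × 19000 = 5100 + 11875 = 16975
Branch B: 1000 (certain)
Overall = 0.96 × 16975 + 0.04 × 1000 = 16296 + 40 = 16336

$16,336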